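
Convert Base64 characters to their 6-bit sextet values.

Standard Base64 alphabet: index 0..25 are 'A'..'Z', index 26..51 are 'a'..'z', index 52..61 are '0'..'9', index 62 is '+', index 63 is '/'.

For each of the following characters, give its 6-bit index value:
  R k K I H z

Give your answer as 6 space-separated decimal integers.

Answer: 17 36 10 8 7 51

Derivation:
'R': A..Z range, ord('R') − ord('A') = 17
'k': a..z range, 26 + ord('k') − ord('a') = 36
'K': A..Z range, ord('K') − ord('A') = 10
'I': A..Z range, ord('I') − ord('A') = 8
'H': A..Z range, ord('H') − ord('A') = 7
'z': a..z range, 26 + ord('z') − ord('a') = 51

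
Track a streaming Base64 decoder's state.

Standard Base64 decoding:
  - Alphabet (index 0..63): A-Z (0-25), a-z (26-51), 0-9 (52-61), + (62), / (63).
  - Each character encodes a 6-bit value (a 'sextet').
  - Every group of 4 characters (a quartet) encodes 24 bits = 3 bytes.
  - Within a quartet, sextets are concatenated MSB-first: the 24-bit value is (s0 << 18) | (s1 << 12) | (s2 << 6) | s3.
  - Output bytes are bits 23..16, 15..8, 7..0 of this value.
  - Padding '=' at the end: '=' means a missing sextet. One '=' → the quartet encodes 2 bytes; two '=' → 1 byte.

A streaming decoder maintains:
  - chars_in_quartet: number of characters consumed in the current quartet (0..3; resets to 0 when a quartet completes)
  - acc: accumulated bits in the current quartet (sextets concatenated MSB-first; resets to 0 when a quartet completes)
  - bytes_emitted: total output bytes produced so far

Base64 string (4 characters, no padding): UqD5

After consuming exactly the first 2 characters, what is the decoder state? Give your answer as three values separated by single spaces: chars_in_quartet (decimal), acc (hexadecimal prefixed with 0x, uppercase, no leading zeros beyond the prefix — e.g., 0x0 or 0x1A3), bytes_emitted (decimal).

Answer: 2 0x52A 0

Derivation:
After char 0 ('U'=20): chars_in_quartet=1 acc=0x14 bytes_emitted=0
After char 1 ('q'=42): chars_in_quartet=2 acc=0x52A bytes_emitted=0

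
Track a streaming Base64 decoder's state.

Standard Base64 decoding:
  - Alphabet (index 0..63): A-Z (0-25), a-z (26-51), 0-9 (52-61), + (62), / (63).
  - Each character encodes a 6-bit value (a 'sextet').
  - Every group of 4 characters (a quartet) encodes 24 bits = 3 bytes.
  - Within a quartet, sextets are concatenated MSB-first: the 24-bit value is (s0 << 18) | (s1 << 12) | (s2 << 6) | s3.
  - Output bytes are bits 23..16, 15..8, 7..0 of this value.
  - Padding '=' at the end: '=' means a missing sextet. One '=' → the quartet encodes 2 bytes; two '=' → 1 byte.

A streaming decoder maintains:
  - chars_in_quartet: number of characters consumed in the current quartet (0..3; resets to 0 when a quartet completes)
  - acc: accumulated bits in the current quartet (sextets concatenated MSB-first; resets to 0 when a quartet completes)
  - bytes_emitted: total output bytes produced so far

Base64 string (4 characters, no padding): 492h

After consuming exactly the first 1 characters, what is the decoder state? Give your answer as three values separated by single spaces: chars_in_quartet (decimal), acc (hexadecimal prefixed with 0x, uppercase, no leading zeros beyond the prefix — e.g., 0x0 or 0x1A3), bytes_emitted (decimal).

After char 0 ('4'=56): chars_in_quartet=1 acc=0x38 bytes_emitted=0

Answer: 1 0x38 0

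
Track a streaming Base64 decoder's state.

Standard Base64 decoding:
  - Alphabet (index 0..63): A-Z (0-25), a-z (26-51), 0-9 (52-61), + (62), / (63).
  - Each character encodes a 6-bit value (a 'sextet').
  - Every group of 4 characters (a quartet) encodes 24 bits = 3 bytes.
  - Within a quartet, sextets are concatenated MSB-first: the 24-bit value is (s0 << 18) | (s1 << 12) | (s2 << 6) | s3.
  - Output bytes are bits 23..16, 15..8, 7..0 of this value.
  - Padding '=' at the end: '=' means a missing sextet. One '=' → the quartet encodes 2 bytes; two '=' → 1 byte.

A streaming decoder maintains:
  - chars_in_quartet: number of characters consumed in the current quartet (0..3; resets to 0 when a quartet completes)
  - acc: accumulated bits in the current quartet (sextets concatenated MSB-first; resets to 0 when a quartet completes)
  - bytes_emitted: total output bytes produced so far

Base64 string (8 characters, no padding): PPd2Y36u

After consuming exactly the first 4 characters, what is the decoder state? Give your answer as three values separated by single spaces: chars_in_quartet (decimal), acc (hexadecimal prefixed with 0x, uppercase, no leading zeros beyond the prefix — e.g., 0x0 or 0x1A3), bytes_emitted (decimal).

After char 0 ('P'=15): chars_in_quartet=1 acc=0xF bytes_emitted=0
After char 1 ('P'=15): chars_in_quartet=2 acc=0x3CF bytes_emitted=0
After char 2 ('d'=29): chars_in_quartet=3 acc=0xF3DD bytes_emitted=0
After char 3 ('2'=54): chars_in_quartet=4 acc=0x3CF776 -> emit 3C F7 76, reset; bytes_emitted=3

Answer: 0 0x0 3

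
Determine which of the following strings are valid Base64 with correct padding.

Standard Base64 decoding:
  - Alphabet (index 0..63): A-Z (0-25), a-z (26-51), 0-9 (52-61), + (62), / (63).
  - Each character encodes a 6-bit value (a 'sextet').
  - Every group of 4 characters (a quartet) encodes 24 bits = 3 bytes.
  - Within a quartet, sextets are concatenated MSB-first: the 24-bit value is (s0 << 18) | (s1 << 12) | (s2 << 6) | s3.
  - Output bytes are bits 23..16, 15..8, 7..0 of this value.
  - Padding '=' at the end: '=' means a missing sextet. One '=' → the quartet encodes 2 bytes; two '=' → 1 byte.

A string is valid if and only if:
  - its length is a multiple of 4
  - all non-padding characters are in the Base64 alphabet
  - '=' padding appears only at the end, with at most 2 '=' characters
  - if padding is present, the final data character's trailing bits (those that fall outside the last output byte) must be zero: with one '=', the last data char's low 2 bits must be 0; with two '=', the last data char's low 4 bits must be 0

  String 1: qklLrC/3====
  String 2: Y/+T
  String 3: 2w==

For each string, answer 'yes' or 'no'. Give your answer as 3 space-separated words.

String 1: 'qklLrC/3====' → invalid (4 pad chars (max 2))
String 2: 'Y/+T' → valid
String 3: '2w==' → valid

Answer: no yes yes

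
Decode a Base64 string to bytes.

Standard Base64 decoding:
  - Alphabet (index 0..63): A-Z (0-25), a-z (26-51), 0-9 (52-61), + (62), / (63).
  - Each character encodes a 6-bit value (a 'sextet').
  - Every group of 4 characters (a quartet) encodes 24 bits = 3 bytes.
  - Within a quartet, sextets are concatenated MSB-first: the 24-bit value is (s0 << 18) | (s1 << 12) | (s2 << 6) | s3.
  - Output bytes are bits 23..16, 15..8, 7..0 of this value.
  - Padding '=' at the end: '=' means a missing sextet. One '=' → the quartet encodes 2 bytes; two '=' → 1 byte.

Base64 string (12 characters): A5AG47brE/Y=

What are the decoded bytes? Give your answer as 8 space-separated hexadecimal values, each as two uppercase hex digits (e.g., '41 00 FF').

After char 0 ('A'=0): chars_in_quartet=1 acc=0x0 bytes_emitted=0
After char 1 ('5'=57): chars_in_quartet=2 acc=0x39 bytes_emitted=0
After char 2 ('A'=0): chars_in_quartet=3 acc=0xE40 bytes_emitted=0
After char 3 ('G'=6): chars_in_quartet=4 acc=0x39006 -> emit 03 90 06, reset; bytes_emitted=3
After char 4 ('4'=56): chars_in_quartet=1 acc=0x38 bytes_emitted=3
After char 5 ('7'=59): chars_in_quartet=2 acc=0xE3B bytes_emitted=3
After char 6 ('b'=27): chars_in_quartet=3 acc=0x38EDB bytes_emitted=3
After char 7 ('r'=43): chars_in_quartet=4 acc=0xE3B6EB -> emit E3 B6 EB, reset; bytes_emitted=6
After char 8 ('E'=4): chars_in_quartet=1 acc=0x4 bytes_emitted=6
After char 9 ('/'=63): chars_in_quartet=2 acc=0x13F bytes_emitted=6
After char 10 ('Y'=24): chars_in_quartet=3 acc=0x4FD8 bytes_emitted=6
Padding '=': partial quartet acc=0x4FD8 -> emit 13 F6; bytes_emitted=8

Answer: 03 90 06 E3 B6 EB 13 F6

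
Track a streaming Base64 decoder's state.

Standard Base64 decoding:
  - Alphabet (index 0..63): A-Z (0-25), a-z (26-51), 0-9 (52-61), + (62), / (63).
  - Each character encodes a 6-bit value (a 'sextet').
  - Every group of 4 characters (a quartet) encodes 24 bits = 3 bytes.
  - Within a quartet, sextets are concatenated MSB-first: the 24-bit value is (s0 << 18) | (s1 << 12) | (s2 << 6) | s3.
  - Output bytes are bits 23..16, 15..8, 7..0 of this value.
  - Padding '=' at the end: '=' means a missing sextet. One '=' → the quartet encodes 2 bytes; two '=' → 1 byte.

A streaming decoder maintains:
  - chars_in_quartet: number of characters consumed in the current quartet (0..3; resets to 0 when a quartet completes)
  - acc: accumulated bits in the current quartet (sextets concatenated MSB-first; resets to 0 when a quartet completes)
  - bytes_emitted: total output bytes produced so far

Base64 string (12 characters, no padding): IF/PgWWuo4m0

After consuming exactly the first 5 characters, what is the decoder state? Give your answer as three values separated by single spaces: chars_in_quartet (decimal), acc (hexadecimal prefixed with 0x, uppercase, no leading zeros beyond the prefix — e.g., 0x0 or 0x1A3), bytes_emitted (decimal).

After char 0 ('I'=8): chars_in_quartet=1 acc=0x8 bytes_emitted=0
After char 1 ('F'=5): chars_in_quartet=2 acc=0x205 bytes_emitted=0
After char 2 ('/'=63): chars_in_quartet=3 acc=0x817F bytes_emitted=0
After char 3 ('P'=15): chars_in_quartet=4 acc=0x205FCF -> emit 20 5F CF, reset; bytes_emitted=3
After char 4 ('g'=32): chars_in_quartet=1 acc=0x20 bytes_emitted=3

Answer: 1 0x20 3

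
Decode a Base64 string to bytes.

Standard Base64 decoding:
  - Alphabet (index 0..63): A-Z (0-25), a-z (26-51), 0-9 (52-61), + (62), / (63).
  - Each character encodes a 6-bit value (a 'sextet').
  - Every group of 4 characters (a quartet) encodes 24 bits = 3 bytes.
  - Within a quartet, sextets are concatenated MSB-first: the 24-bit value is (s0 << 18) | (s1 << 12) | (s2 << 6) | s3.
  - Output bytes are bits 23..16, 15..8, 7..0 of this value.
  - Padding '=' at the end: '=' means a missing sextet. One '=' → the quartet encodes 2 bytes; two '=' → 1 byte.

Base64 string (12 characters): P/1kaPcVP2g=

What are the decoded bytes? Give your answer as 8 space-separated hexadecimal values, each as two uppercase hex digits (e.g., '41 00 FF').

Answer: 3F FD 64 68 F7 15 3F 68

Derivation:
After char 0 ('P'=15): chars_in_quartet=1 acc=0xF bytes_emitted=0
After char 1 ('/'=63): chars_in_quartet=2 acc=0x3FF bytes_emitted=0
After char 2 ('1'=53): chars_in_quartet=3 acc=0xFFF5 bytes_emitted=0
After char 3 ('k'=36): chars_in_quartet=4 acc=0x3FFD64 -> emit 3F FD 64, reset; bytes_emitted=3
After char 4 ('a'=26): chars_in_quartet=1 acc=0x1A bytes_emitted=3
After char 5 ('P'=15): chars_in_quartet=2 acc=0x68F bytes_emitted=3
After char 6 ('c'=28): chars_in_quartet=3 acc=0x1A3DC bytes_emitted=3
After char 7 ('V'=21): chars_in_quartet=4 acc=0x68F715 -> emit 68 F7 15, reset; bytes_emitted=6
After char 8 ('P'=15): chars_in_quartet=1 acc=0xF bytes_emitted=6
After char 9 ('2'=54): chars_in_quartet=2 acc=0x3F6 bytes_emitted=6
After char 10 ('g'=32): chars_in_quartet=3 acc=0xFDA0 bytes_emitted=6
Padding '=': partial quartet acc=0xFDA0 -> emit 3F 68; bytes_emitted=8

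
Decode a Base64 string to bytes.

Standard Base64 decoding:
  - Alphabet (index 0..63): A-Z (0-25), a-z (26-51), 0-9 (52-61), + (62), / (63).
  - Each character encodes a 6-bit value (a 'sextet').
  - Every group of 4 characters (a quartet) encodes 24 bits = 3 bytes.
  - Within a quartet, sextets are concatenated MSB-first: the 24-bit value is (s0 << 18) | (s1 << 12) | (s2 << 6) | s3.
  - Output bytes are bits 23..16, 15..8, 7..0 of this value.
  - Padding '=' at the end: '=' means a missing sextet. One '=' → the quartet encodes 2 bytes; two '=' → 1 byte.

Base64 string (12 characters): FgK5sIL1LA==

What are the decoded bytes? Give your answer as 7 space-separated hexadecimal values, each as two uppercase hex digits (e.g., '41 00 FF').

Answer: 16 02 B9 B0 82 F5 2C

Derivation:
After char 0 ('F'=5): chars_in_quartet=1 acc=0x5 bytes_emitted=0
After char 1 ('g'=32): chars_in_quartet=2 acc=0x160 bytes_emitted=0
After char 2 ('K'=10): chars_in_quartet=3 acc=0x580A bytes_emitted=0
After char 3 ('5'=57): chars_in_quartet=4 acc=0x1602B9 -> emit 16 02 B9, reset; bytes_emitted=3
After char 4 ('s'=44): chars_in_quartet=1 acc=0x2C bytes_emitted=3
After char 5 ('I'=8): chars_in_quartet=2 acc=0xB08 bytes_emitted=3
After char 6 ('L'=11): chars_in_quartet=3 acc=0x2C20B bytes_emitted=3
After char 7 ('1'=53): chars_in_quartet=4 acc=0xB082F5 -> emit B0 82 F5, reset; bytes_emitted=6
After char 8 ('L'=11): chars_in_quartet=1 acc=0xB bytes_emitted=6
After char 9 ('A'=0): chars_in_quartet=2 acc=0x2C0 bytes_emitted=6
Padding '==': partial quartet acc=0x2C0 -> emit 2C; bytes_emitted=7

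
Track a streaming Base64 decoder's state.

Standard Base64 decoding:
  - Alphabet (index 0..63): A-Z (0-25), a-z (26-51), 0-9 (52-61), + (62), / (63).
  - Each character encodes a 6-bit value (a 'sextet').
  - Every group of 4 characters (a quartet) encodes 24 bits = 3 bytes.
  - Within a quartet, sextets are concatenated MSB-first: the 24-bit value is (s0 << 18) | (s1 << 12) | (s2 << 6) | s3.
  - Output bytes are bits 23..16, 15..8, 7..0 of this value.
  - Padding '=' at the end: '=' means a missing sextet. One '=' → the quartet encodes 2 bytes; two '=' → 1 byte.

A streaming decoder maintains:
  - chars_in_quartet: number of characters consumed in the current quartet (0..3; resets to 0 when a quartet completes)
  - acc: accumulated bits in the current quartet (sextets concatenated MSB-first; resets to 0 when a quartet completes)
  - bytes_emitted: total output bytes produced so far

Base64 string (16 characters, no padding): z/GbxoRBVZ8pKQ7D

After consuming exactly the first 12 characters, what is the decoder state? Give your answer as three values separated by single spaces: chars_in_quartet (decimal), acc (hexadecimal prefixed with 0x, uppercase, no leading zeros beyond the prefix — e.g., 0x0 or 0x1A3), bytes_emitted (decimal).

After char 0 ('z'=51): chars_in_quartet=1 acc=0x33 bytes_emitted=0
After char 1 ('/'=63): chars_in_quartet=2 acc=0xCFF bytes_emitted=0
After char 2 ('G'=6): chars_in_quartet=3 acc=0x33FC6 bytes_emitted=0
After char 3 ('b'=27): chars_in_quartet=4 acc=0xCFF19B -> emit CF F1 9B, reset; bytes_emitted=3
After char 4 ('x'=49): chars_in_quartet=1 acc=0x31 bytes_emitted=3
After char 5 ('o'=40): chars_in_quartet=2 acc=0xC68 bytes_emitted=3
After char 6 ('R'=17): chars_in_quartet=3 acc=0x31A11 bytes_emitted=3
After char 7 ('B'=1): chars_in_quartet=4 acc=0xC68441 -> emit C6 84 41, reset; bytes_emitted=6
After char 8 ('V'=21): chars_in_quartet=1 acc=0x15 bytes_emitted=6
After char 9 ('Z'=25): chars_in_quartet=2 acc=0x559 bytes_emitted=6
After char 10 ('8'=60): chars_in_quartet=3 acc=0x1567C bytes_emitted=6
After char 11 ('p'=41): chars_in_quartet=4 acc=0x559F29 -> emit 55 9F 29, reset; bytes_emitted=9

Answer: 0 0x0 9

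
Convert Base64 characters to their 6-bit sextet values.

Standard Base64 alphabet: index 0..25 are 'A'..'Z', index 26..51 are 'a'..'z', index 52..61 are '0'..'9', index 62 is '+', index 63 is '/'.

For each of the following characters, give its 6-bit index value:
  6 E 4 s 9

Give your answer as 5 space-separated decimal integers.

Answer: 58 4 56 44 61

Derivation:
'6': 0..9 range, 52 + ord('6') − ord('0') = 58
'E': A..Z range, ord('E') − ord('A') = 4
'4': 0..9 range, 52 + ord('4') − ord('0') = 56
's': a..z range, 26 + ord('s') − ord('a') = 44
'9': 0..9 range, 52 + ord('9') − ord('0') = 61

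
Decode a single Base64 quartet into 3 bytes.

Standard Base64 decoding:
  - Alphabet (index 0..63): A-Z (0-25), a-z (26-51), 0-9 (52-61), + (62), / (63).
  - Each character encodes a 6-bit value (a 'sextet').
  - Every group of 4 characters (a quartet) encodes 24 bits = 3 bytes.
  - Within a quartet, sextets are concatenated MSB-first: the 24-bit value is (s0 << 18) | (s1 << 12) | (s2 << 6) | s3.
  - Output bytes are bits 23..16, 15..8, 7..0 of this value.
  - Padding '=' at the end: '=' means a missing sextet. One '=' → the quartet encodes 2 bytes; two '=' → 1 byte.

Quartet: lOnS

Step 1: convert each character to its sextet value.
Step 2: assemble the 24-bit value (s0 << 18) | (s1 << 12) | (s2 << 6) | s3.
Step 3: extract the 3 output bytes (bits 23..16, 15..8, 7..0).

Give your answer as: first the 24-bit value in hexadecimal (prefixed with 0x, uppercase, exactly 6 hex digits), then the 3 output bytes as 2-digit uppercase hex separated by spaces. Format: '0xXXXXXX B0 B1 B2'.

Sextets: l=37, O=14, n=39, S=18
24-bit: (37<<18) | (14<<12) | (39<<6) | 18
      = 0x940000 | 0x00E000 | 0x0009C0 | 0x000012
      = 0x94E9D2
Bytes: (v>>16)&0xFF=94, (v>>8)&0xFF=E9, v&0xFF=D2

Answer: 0x94E9D2 94 E9 D2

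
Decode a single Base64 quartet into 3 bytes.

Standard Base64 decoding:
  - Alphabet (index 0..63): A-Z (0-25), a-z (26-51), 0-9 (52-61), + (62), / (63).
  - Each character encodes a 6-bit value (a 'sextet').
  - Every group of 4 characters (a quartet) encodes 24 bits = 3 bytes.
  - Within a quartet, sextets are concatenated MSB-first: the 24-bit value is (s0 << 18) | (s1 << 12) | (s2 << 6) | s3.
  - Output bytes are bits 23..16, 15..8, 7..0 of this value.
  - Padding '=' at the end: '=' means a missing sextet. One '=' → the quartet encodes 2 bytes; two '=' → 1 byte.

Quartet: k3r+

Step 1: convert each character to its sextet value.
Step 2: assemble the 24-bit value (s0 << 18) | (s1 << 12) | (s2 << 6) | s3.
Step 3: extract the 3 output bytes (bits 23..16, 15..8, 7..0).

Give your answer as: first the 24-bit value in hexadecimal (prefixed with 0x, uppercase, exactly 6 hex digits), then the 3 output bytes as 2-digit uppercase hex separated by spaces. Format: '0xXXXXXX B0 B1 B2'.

Answer: 0x937AFE 93 7A FE

Derivation:
Sextets: k=36, 3=55, r=43, +=62
24-bit: (36<<18) | (55<<12) | (43<<6) | 62
      = 0x900000 | 0x037000 | 0x000AC0 | 0x00003E
      = 0x937AFE
Bytes: (v>>16)&0xFF=93, (v>>8)&0xFF=7A, v&0xFF=FE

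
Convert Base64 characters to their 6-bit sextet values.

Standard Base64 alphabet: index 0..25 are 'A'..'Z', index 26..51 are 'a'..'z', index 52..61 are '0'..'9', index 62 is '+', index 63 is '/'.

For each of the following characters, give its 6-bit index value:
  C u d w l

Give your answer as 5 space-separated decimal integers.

Answer: 2 46 29 48 37

Derivation:
'C': A..Z range, ord('C') − ord('A') = 2
'u': a..z range, 26 + ord('u') − ord('a') = 46
'd': a..z range, 26 + ord('d') − ord('a') = 29
'w': a..z range, 26 + ord('w') − ord('a') = 48
'l': a..z range, 26 + ord('l') − ord('a') = 37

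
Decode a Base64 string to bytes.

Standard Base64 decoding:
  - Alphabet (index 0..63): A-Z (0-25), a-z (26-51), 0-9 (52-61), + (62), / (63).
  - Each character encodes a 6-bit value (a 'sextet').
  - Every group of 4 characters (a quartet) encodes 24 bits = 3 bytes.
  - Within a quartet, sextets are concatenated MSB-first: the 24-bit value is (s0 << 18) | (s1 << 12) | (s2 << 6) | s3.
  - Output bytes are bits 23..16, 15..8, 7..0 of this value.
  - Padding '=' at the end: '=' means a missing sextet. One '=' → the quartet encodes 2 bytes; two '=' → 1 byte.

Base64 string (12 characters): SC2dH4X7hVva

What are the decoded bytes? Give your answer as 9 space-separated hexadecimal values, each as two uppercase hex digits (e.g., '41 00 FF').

Answer: 48 2D 9D 1F 85 FB 85 5B DA

Derivation:
After char 0 ('S'=18): chars_in_quartet=1 acc=0x12 bytes_emitted=0
After char 1 ('C'=2): chars_in_quartet=2 acc=0x482 bytes_emitted=0
After char 2 ('2'=54): chars_in_quartet=3 acc=0x120B6 bytes_emitted=0
After char 3 ('d'=29): chars_in_quartet=4 acc=0x482D9D -> emit 48 2D 9D, reset; bytes_emitted=3
After char 4 ('H'=7): chars_in_quartet=1 acc=0x7 bytes_emitted=3
After char 5 ('4'=56): chars_in_quartet=2 acc=0x1F8 bytes_emitted=3
After char 6 ('X'=23): chars_in_quartet=3 acc=0x7E17 bytes_emitted=3
After char 7 ('7'=59): chars_in_quartet=4 acc=0x1F85FB -> emit 1F 85 FB, reset; bytes_emitted=6
After char 8 ('h'=33): chars_in_quartet=1 acc=0x21 bytes_emitted=6
After char 9 ('V'=21): chars_in_quartet=2 acc=0x855 bytes_emitted=6
After char 10 ('v'=47): chars_in_quartet=3 acc=0x2156F bytes_emitted=6
After char 11 ('a'=26): chars_in_quartet=4 acc=0x855BDA -> emit 85 5B DA, reset; bytes_emitted=9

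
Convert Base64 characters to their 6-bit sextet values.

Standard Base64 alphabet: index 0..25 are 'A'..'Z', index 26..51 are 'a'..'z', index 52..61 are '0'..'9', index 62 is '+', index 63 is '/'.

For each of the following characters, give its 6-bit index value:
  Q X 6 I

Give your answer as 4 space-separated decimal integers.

Answer: 16 23 58 8

Derivation:
'Q': A..Z range, ord('Q') − ord('A') = 16
'X': A..Z range, ord('X') − ord('A') = 23
'6': 0..9 range, 52 + ord('6') − ord('0') = 58
'I': A..Z range, ord('I') − ord('A') = 8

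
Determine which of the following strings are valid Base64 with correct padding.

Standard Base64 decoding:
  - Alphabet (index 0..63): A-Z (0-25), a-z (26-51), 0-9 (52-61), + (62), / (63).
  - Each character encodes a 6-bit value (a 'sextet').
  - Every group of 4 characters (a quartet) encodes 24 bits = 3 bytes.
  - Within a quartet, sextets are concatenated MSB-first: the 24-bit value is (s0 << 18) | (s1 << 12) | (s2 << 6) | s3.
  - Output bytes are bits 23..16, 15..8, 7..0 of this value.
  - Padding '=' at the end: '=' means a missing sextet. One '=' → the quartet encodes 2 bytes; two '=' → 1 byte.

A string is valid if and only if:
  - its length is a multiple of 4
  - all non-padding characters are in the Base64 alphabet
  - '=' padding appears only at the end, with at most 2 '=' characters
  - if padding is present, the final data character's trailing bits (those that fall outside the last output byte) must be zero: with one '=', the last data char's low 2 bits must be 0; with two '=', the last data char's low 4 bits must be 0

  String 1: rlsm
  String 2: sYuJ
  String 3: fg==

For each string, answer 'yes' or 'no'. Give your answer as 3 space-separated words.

Answer: yes yes yes

Derivation:
String 1: 'rlsm' → valid
String 2: 'sYuJ' → valid
String 3: 'fg==' → valid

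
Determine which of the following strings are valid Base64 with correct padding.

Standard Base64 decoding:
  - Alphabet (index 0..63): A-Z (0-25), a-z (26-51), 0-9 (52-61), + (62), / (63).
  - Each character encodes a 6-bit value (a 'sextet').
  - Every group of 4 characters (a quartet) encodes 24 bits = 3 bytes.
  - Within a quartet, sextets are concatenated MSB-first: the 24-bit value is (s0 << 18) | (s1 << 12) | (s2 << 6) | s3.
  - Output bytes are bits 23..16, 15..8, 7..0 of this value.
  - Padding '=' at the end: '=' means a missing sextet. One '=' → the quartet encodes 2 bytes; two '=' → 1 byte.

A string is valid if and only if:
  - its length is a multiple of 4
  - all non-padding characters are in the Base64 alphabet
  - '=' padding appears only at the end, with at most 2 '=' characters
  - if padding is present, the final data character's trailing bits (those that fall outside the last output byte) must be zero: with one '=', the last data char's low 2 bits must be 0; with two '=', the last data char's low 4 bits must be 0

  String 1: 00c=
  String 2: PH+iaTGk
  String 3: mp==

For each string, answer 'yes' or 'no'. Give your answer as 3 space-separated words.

String 1: '00c=' → valid
String 2: 'PH+iaTGk' → valid
String 3: 'mp==' → invalid (bad trailing bits)

Answer: yes yes no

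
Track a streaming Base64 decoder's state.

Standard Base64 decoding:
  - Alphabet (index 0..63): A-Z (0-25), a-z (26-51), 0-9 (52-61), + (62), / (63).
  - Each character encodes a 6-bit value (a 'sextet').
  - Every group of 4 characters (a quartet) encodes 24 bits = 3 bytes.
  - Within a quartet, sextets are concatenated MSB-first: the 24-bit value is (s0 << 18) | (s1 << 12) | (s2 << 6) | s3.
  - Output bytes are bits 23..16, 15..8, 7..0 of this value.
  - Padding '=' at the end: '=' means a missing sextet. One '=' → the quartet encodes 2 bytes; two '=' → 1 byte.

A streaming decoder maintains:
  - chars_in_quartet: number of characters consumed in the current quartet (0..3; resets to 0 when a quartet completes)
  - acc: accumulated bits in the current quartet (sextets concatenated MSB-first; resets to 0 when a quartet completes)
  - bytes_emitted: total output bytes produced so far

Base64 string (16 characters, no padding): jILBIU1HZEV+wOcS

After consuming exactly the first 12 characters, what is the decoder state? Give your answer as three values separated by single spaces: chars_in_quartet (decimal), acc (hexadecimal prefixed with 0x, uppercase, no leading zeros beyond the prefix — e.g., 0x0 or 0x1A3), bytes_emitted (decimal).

After char 0 ('j'=35): chars_in_quartet=1 acc=0x23 bytes_emitted=0
After char 1 ('I'=8): chars_in_quartet=2 acc=0x8C8 bytes_emitted=0
After char 2 ('L'=11): chars_in_quartet=3 acc=0x2320B bytes_emitted=0
After char 3 ('B'=1): chars_in_quartet=4 acc=0x8C82C1 -> emit 8C 82 C1, reset; bytes_emitted=3
After char 4 ('I'=8): chars_in_quartet=1 acc=0x8 bytes_emitted=3
After char 5 ('U'=20): chars_in_quartet=2 acc=0x214 bytes_emitted=3
After char 6 ('1'=53): chars_in_quartet=3 acc=0x8535 bytes_emitted=3
After char 7 ('H'=7): chars_in_quartet=4 acc=0x214D47 -> emit 21 4D 47, reset; bytes_emitted=6
After char 8 ('Z'=25): chars_in_quartet=1 acc=0x19 bytes_emitted=6
After char 9 ('E'=4): chars_in_quartet=2 acc=0x644 bytes_emitted=6
After char 10 ('V'=21): chars_in_quartet=3 acc=0x19115 bytes_emitted=6
After char 11 ('+'=62): chars_in_quartet=4 acc=0x64457E -> emit 64 45 7E, reset; bytes_emitted=9

Answer: 0 0x0 9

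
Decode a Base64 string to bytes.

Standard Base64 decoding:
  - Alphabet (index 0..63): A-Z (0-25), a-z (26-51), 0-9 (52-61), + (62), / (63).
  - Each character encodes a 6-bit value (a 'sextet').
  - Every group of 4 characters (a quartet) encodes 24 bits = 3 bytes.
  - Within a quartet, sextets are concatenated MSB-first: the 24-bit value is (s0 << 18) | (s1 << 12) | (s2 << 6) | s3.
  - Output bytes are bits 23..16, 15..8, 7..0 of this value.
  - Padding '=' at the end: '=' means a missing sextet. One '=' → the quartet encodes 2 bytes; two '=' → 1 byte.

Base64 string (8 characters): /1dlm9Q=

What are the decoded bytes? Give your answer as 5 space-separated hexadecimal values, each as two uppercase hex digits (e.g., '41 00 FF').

After char 0 ('/'=63): chars_in_quartet=1 acc=0x3F bytes_emitted=0
After char 1 ('1'=53): chars_in_quartet=2 acc=0xFF5 bytes_emitted=0
After char 2 ('d'=29): chars_in_quartet=3 acc=0x3FD5D bytes_emitted=0
After char 3 ('l'=37): chars_in_quartet=4 acc=0xFF5765 -> emit FF 57 65, reset; bytes_emitted=3
After char 4 ('m'=38): chars_in_quartet=1 acc=0x26 bytes_emitted=3
After char 5 ('9'=61): chars_in_quartet=2 acc=0x9BD bytes_emitted=3
After char 6 ('Q'=16): chars_in_quartet=3 acc=0x26F50 bytes_emitted=3
Padding '=': partial quartet acc=0x26F50 -> emit 9B D4; bytes_emitted=5

Answer: FF 57 65 9B D4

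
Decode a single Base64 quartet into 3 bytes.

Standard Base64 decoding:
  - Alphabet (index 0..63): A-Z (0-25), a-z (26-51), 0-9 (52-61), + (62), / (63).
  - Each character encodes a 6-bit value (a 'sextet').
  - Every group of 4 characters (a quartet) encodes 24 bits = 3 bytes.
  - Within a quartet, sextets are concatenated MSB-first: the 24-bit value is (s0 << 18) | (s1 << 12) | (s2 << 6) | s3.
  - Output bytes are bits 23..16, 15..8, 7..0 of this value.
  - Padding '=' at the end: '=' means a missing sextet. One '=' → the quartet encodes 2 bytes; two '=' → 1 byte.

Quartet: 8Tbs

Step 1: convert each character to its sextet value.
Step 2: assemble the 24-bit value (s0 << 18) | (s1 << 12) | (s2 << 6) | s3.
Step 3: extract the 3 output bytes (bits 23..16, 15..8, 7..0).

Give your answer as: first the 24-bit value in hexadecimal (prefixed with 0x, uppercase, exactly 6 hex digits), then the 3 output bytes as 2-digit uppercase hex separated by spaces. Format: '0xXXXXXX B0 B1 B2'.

Sextets: 8=60, T=19, b=27, s=44
24-bit: (60<<18) | (19<<12) | (27<<6) | 44
      = 0xF00000 | 0x013000 | 0x0006C0 | 0x00002C
      = 0xF136EC
Bytes: (v>>16)&0xFF=F1, (v>>8)&0xFF=36, v&0xFF=EC

Answer: 0xF136EC F1 36 EC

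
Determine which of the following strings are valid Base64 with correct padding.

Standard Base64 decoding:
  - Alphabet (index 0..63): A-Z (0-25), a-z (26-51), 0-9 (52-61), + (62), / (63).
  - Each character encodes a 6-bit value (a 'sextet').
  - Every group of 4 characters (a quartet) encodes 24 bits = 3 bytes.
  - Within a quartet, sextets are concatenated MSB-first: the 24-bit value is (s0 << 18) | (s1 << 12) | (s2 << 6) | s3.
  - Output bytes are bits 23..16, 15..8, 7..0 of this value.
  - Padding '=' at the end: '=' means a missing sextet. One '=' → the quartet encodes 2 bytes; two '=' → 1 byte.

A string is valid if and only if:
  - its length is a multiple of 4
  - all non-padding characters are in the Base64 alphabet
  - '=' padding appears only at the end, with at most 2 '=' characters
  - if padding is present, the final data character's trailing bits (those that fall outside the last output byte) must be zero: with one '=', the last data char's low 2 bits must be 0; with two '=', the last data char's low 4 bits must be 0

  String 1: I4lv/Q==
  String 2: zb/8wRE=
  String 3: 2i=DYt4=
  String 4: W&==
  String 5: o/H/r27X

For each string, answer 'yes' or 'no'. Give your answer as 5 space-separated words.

String 1: 'I4lv/Q==' → valid
String 2: 'zb/8wRE=' → valid
String 3: '2i=DYt4=' → invalid (bad char(s): ['=']; '=' in middle)
String 4: 'W&==' → invalid (bad char(s): ['&'])
String 5: 'o/H/r27X' → valid

Answer: yes yes no no yes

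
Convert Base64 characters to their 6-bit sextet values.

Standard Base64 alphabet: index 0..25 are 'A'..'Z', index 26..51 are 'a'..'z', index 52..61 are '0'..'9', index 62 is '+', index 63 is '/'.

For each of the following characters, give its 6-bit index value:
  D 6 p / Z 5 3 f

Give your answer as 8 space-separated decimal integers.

Answer: 3 58 41 63 25 57 55 31

Derivation:
'D': A..Z range, ord('D') − ord('A') = 3
'6': 0..9 range, 52 + ord('6') − ord('0') = 58
'p': a..z range, 26 + ord('p') − ord('a') = 41
'/': index 63
'Z': A..Z range, ord('Z') − ord('A') = 25
'5': 0..9 range, 52 + ord('5') − ord('0') = 57
'3': 0..9 range, 52 + ord('3') − ord('0') = 55
'f': a..z range, 26 + ord('f') − ord('a') = 31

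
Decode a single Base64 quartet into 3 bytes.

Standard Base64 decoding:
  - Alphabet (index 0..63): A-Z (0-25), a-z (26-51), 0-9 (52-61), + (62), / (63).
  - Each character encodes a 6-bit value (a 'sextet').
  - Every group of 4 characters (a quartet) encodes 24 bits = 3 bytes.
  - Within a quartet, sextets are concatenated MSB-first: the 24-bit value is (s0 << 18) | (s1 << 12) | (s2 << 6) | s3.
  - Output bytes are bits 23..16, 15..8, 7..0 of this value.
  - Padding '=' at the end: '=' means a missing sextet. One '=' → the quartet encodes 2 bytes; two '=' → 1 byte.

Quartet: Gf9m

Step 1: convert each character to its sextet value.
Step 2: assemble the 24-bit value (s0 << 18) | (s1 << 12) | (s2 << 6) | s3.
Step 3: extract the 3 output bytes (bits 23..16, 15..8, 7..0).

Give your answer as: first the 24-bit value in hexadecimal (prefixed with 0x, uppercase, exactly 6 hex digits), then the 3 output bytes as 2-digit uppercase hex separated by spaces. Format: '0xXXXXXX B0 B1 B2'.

Answer: 0x19FF66 19 FF 66

Derivation:
Sextets: G=6, f=31, 9=61, m=38
24-bit: (6<<18) | (31<<12) | (61<<6) | 38
      = 0x180000 | 0x01F000 | 0x000F40 | 0x000026
      = 0x19FF66
Bytes: (v>>16)&0xFF=19, (v>>8)&0xFF=FF, v&0xFF=66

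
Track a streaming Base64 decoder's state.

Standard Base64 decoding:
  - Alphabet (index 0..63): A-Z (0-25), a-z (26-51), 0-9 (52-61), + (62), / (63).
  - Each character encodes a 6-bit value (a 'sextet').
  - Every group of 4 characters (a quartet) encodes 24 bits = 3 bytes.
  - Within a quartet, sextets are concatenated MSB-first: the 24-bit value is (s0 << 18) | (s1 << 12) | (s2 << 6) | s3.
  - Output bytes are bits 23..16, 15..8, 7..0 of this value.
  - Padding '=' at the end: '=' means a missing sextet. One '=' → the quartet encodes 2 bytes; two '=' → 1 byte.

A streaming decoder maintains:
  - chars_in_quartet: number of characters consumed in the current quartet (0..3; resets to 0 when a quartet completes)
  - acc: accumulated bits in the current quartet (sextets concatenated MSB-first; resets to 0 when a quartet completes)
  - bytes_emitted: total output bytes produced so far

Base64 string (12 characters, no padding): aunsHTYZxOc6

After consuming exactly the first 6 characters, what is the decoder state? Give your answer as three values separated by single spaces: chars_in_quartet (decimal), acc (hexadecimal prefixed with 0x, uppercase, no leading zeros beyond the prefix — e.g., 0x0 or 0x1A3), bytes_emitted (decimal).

After char 0 ('a'=26): chars_in_quartet=1 acc=0x1A bytes_emitted=0
After char 1 ('u'=46): chars_in_quartet=2 acc=0x6AE bytes_emitted=0
After char 2 ('n'=39): chars_in_quartet=3 acc=0x1ABA7 bytes_emitted=0
After char 3 ('s'=44): chars_in_quartet=4 acc=0x6AE9EC -> emit 6A E9 EC, reset; bytes_emitted=3
After char 4 ('H'=7): chars_in_quartet=1 acc=0x7 bytes_emitted=3
After char 5 ('T'=19): chars_in_quartet=2 acc=0x1D3 bytes_emitted=3

Answer: 2 0x1D3 3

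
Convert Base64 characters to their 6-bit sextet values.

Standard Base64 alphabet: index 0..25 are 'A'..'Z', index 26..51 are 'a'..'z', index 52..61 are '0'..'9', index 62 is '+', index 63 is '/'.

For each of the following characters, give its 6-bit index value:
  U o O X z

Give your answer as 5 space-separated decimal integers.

Answer: 20 40 14 23 51

Derivation:
'U': A..Z range, ord('U') − ord('A') = 20
'o': a..z range, 26 + ord('o') − ord('a') = 40
'O': A..Z range, ord('O') − ord('A') = 14
'X': A..Z range, ord('X') − ord('A') = 23
'z': a..z range, 26 + ord('z') − ord('a') = 51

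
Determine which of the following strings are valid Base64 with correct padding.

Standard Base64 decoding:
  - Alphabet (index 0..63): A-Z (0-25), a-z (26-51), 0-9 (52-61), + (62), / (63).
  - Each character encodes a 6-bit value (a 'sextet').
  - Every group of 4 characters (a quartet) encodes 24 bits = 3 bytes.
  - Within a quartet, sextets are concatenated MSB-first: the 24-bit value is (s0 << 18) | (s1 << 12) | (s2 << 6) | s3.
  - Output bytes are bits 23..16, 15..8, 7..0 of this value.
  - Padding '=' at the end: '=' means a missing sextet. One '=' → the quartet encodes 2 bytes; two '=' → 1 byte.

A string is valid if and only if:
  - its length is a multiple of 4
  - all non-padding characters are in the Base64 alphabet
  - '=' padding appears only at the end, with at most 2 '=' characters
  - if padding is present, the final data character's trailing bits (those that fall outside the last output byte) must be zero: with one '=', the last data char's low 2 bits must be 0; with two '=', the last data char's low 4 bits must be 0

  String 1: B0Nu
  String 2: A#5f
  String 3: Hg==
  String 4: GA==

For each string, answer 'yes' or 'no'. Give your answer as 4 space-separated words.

Answer: yes no yes yes

Derivation:
String 1: 'B0Nu' → valid
String 2: 'A#5f' → invalid (bad char(s): ['#'])
String 3: 'Hg==' → valid
String 4: 'GA==' → valid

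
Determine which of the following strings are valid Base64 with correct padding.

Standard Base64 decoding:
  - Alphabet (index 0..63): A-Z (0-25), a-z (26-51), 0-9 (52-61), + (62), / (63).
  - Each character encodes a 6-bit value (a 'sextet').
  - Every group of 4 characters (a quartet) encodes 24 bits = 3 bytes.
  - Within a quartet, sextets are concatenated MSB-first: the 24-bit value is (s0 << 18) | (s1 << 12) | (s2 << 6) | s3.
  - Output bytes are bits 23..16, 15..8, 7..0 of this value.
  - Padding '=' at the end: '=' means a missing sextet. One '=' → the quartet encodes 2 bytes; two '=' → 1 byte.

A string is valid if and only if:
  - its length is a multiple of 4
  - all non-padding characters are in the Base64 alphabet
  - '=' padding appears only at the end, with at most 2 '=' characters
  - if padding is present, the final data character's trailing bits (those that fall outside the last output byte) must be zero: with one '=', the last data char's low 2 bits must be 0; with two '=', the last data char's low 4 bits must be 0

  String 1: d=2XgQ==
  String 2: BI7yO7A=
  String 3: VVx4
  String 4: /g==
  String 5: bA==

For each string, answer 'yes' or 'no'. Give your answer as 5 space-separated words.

Answer: no yes yes yes yes

Derivation:
String 1: 'd=2XgQ==' → invalid (bad char(s): ['=']; '=' in middle)
String 2: 'BI7yO7A=' → valid
String 3: 'VVx4' → valid
String 4: '/g==' → valid
String 5: 'bA==' → valid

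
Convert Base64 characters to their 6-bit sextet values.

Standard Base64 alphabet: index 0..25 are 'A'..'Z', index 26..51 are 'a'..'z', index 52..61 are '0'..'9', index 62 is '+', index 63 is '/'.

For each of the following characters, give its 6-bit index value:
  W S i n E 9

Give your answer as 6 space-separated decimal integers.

'W': A..Z range, ord('W') − ord('A') = 22
'S': A..Z range, ord('S') − ord('A') = 18
'i': a..z range, 26 + ord('i') − ord('a') = 34
'n': a..z range, 26 + ord('n') − ord('a') = 39
'E': A..Z range, ord('E') − ord('A') = 4
'9': 0..9 range, 52 + ord('9') − ord('0') = 61

Answer: 22 18 34 39 4 61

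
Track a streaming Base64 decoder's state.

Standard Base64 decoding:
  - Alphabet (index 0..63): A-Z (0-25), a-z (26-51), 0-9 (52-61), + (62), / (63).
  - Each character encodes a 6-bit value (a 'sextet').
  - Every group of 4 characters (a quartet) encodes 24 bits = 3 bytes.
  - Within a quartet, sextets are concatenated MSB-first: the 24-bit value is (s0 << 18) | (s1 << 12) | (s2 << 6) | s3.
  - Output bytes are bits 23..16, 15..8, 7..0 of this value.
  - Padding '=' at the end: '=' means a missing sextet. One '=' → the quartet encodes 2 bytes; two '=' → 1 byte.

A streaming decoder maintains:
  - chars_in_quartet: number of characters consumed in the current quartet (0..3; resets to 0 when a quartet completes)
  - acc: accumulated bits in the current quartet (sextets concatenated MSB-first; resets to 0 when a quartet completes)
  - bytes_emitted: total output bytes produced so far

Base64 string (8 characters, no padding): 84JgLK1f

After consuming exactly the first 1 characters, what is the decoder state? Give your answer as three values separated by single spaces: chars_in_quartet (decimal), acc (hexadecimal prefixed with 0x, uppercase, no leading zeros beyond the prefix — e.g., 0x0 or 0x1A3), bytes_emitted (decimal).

Answer: 1 0x3C 0

Derivation:
After char 0 ('8'=60): chars_in_quartet=1 acc=0x3C bytes_emitted=0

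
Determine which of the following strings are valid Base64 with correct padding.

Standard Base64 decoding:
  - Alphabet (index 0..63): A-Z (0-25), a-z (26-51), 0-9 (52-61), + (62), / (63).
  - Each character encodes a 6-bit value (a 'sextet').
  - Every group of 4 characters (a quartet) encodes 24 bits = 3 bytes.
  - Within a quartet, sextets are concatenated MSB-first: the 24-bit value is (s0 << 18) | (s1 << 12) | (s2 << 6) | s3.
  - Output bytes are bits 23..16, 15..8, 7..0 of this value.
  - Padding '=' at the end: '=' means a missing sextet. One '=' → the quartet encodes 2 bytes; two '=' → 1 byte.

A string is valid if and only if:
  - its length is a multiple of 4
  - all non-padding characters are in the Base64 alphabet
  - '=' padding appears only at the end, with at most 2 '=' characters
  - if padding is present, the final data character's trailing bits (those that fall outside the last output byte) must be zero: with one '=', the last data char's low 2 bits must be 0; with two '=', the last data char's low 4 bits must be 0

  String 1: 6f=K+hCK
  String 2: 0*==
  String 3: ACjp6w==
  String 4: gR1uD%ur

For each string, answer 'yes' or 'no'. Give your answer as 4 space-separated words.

String 1: '6f=K+hCK' → invalid (bad char(s): ['=']; '=' in middle)
String 2: '0*==' → invalid (bad char(s): ['*'])
String 3: 'ACjp6w==' → valid
String 4: 'gR1uD%ur' → invalid (bad char(s): ['%'])

Answer: no no yes no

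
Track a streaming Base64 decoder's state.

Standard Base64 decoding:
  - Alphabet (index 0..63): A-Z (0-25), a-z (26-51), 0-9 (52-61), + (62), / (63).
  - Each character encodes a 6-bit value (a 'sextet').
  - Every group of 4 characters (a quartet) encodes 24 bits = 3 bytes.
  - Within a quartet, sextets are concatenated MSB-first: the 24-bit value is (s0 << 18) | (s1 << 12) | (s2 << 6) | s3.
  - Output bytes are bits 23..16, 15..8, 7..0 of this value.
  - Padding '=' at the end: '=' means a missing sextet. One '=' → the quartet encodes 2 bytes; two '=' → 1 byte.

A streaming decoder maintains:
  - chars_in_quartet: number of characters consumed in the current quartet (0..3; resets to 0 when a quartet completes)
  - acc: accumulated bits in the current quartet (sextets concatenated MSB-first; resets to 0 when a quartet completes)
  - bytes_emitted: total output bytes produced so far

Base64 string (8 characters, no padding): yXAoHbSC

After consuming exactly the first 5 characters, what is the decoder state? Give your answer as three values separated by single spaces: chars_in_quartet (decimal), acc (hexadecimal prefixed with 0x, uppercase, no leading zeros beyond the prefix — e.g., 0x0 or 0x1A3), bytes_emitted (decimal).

Answer: 1 0x7 3

Derivation:
After char 0 ('y'=50): chars_in_quartet=1 acc=0x32 bytes_emitted=0
After char 1 ('X'=23): chars_in_quartet=2 acc=0xC97 bytes_emitted=0
After char 2 ('A'=0): chars_in_quartet=3 acc=0x325C0 bytes_emitted=0
After char 3 ('o'=40): chars_in_quartet=4 acc=0xC97028 -> emit C9 70 28, reset; bytes_emitted=3
After char 4 ('H'=7): chars_in_quartet=1 acc=0x7 bytes_emitted=3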